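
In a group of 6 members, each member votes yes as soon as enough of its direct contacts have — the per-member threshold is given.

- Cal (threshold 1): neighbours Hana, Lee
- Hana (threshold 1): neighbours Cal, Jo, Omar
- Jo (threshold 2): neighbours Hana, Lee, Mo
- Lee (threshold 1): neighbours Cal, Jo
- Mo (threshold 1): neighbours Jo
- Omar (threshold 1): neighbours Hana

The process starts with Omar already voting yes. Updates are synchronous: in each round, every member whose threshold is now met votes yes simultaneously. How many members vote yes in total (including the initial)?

6

Round 1 — Omar votes yes (initial).
Round 2 — checking thresholds:
  Hana: 1 of 3 neighbours ≥ 1, votes yes.
Round 3 — checking thresholds:
  Cal: 1 of 2 neighbours ≥ 1, votes yes.
  Jo: 1 of 3 neighbours < 2, not yet.
Round 4 — checking thresholds:
  Jo: 1 of 3 neighbours < 2, not yet.
  Lee: 1 of 2 neighbours ≥ 1, votes yes.
Round 5 — checking thresholds:
  Jo: 2 of 3 neighbours ≥ 2, votes yes.
Round 6 — checking thresholds:
  Mo: 1 of 1 neighbours ≥ 1, votes yes.
Round 7 — no new yes votes; cascade stops.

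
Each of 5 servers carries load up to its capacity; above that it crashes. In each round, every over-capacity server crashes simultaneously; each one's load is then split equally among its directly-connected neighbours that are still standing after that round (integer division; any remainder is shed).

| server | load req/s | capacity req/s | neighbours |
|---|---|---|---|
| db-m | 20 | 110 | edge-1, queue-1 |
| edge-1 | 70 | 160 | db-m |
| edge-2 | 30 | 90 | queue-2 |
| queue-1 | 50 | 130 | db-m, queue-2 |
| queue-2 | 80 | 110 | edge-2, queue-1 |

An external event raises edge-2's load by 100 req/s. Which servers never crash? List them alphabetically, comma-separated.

none

Round 1 — edge-2 at 130 > 90. edge-2 crashes.
  edge-2 sheds 130 req/s to queue-2: 130 each.
    queue-2: 80+130 = 210 > 110
Round 2 — queue-2 crashes.
  queue-2 sheds 210 req/s to queue-1: 210 each.
    queue-1: 50+210 = 260 > 130
Round 3 — queue-1 crashes.
  queue-1 sheds 260 req/s to db-m: 260 each.
    db-m: 20+260 = 280 > 110
Round 4 — db-m crashes.
  db-m sheds 280 req/s to edge-1: 280 each.
    edge-1: 70+280 = 350 > 160
Round 5 — edge-1 crashes.
  edge-1 sheds 350 req/s: no online neighbours, lost.
No further crashes.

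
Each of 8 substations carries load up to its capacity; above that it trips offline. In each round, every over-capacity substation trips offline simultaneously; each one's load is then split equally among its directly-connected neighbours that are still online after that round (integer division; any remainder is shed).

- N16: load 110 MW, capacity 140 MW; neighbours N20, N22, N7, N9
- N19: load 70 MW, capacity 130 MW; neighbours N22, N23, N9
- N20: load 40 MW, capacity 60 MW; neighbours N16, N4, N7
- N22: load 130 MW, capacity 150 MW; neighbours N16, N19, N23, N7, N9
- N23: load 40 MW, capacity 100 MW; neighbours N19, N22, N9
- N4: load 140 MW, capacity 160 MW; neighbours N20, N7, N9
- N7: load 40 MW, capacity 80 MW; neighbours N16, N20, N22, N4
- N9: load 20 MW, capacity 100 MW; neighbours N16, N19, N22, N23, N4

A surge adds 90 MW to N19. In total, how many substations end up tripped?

Round 1 — N19 at 160 > 130. N19 trips offline.
  N19 sheds 160 MW to N22, N23, N9: 53 each (1 lost).
    N22: 130+53 = 183 > 150
    N23: 40+53 = 93 ≤ 100
    N9: 20+53 = 73 ≤ 100
Round 2 — N22 trips offline.
  N22 sheds 183 MW to N16, N23, N7, N9: 45 each (3 lost).
    N16: 110+45 = 155 > 140
    N23: 93+45 = 138 > 100
    N7: 40+45 = 85 > 80
    N9: 73+45 = 118 > 100
Round 3 — N16, N23, N7, N9 trip offline.
  N16 sheds 155 MW to N20: 155 each.
    N20: 40+155 = 195 > 60
  N23 sheds 138 MW: no online neighbours, lost.
  N7 sheds 85 MW to N20, N4: 42 each (1 lost).
    N20: 195+42 = 237 > 60
    N4: 140+42 = 182 > 160
  N9 sheds 118 MW to N4: 118 each.
    N4: 182+118 = 300 > 160
Round 4 — N20, N4 trip offline.
  N20 sheds 237 MW: no online neighbours, lost.
  N4 sheds 300 MW: no online neighbours, lost.
No further trips.

8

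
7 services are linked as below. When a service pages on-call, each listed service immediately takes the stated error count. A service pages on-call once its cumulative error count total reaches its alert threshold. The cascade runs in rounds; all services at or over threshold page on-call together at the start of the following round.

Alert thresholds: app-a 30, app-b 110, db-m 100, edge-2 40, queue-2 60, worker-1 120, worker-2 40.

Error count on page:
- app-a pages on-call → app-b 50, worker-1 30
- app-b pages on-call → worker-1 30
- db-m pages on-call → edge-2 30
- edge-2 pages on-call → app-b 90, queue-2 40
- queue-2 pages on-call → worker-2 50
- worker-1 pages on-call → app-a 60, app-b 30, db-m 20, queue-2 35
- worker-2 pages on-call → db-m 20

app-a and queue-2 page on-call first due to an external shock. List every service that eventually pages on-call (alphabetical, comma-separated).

app-a, queue-2, worker-2

Round 1 — app-a, queue-2 page on-call (initial).
  app-b: +50 → 50 < 110
  worker-1: +30 → 30 < 120
  worker-2: +50 → 50 ≥ 40
Round 2 — worker-2 pages on-call.
  db-m: +20 → 20 < 100
No further pages.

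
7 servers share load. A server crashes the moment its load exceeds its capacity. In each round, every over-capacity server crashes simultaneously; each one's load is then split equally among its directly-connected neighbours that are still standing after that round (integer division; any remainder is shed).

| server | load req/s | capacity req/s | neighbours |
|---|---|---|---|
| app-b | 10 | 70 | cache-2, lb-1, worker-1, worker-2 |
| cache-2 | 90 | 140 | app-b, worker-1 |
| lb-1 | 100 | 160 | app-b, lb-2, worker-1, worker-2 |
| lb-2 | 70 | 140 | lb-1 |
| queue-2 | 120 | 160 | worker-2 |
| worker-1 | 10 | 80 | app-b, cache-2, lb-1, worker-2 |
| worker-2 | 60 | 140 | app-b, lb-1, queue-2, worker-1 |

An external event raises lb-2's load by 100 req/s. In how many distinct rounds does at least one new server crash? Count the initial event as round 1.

4

Round 1 — lb-2 at 170 > 140. lb-2 crashes.
  lb-2 sheds 170 req/s to lb-1: 170 each.
    lb-1: 100+170 = 270 > 160
Round 2 — lb-1 crashes.
  lb-1 sheds 270 req/s to app-b, worker-1, worker-2: 90 each.
    app-b: 10+90 = 100 > 70
    worker-1: 10+90 = 100 > 80
    worker-2: 60+90 = 150 > 140
Round 3 — app-b, worker-1, worker-2 crash.
  app-b sheds 100 req/s to cache-2: 100 each.
    cache-2: 90+100 = 190 > 140
  worker-1 sheds 100 req/s to cache-2: 100 each.
    cache-2: 190+100 = 290 > 140
  worker-2 sheds 150 req/s to queue-2: 150 each.
    queue-2: 120+150 = 270 > 160
Round 4 — cache-2, queue-2 crash.
  cache-2 sheds 290 req/s: no online neighbours, lost.
  queue-2 sheds 270 req/s: no online neighbours, lost.
No further crashes.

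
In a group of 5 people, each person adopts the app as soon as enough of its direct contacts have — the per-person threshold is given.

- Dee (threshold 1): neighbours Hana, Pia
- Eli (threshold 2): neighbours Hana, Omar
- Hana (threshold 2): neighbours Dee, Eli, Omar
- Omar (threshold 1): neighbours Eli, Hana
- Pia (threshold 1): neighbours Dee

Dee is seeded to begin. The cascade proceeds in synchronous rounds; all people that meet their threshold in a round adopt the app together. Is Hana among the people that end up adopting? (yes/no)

Round 1 — Dee adopts the app (initial).
Round 2 — checking thresholds:
  Hana: 1 of 3 neighbours < 2, not yet.
  Pia: 1 of 1 neighbours ≥ 1, adopts the app.
Round 3 — no new adoptions; cascade stops.

no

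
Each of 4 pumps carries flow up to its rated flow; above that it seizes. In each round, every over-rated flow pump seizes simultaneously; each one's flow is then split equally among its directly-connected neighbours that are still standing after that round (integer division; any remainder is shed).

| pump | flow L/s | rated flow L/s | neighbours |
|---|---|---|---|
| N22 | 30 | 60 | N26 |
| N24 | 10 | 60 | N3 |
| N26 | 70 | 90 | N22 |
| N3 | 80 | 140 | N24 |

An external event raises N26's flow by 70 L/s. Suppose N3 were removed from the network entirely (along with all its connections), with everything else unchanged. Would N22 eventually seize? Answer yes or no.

yes

With N3 removed:
Round 1 — N26 at 140 > 90. N26 seizes.
  N26 sheds 140 L/s to N22: 140 each.
    N22: 30+140 = 170 > 60
Round 2 — N22 seizes.
  N22 sheds 170 L/s: no online neighbours, lost.
No further seizures.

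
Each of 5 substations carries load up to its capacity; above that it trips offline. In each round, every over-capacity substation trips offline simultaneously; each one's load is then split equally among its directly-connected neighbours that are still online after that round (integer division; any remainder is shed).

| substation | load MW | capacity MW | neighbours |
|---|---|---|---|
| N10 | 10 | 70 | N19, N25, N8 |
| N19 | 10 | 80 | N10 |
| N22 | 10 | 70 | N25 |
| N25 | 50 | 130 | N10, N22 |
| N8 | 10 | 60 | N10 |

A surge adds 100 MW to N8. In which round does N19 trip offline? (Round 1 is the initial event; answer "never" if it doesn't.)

never

Round 1 — N8 at 110 > 60. N8 trips offline.
  N8 sheds 110 MW to N10: 110 each.
    N10: 10+110 = 120 > 70
Round 2 — N10 trips offline.
  N10 sheds 120 MW to N19, N25: 60 each.
    N19: 10+60 = 70 ≤ 80
    N25: 50+60 = 110 ≤ 130
No further trips.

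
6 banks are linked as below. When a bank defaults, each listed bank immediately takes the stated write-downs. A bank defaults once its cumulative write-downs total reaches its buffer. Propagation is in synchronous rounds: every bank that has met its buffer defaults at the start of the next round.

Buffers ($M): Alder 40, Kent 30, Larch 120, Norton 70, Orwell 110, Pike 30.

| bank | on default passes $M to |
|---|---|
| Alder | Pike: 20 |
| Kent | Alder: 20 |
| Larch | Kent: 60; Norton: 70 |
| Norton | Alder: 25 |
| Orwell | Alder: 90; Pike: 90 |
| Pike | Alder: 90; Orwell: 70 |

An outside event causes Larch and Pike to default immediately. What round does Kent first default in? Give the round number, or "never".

Round 1 — Larch, Pike default (initial).
  Alder: +90 → 90 ≥ 40
  Kent: +60 → 60 ≥ 30
  Norton: +70 → 70 ≥ 70
  Orwell: +70 → 70 < 110
Round 2 — Alder, Kent, Norton default.
No further defaults.

2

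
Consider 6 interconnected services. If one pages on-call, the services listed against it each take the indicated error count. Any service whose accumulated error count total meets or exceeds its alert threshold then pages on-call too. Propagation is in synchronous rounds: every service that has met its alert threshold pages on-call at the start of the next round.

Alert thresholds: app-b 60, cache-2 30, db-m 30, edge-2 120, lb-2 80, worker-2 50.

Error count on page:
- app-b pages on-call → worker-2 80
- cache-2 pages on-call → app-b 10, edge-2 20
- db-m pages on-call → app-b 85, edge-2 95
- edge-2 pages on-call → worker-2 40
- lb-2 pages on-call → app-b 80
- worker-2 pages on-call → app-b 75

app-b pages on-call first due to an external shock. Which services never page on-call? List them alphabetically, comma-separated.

cache-2, db-m, edge-2, lb-2

Round 1 — app-b pages on-call (initial).
  worker-2: +80 → 80 ≥ 50
Round 2 — worker-2 pages on-call.
No further pages.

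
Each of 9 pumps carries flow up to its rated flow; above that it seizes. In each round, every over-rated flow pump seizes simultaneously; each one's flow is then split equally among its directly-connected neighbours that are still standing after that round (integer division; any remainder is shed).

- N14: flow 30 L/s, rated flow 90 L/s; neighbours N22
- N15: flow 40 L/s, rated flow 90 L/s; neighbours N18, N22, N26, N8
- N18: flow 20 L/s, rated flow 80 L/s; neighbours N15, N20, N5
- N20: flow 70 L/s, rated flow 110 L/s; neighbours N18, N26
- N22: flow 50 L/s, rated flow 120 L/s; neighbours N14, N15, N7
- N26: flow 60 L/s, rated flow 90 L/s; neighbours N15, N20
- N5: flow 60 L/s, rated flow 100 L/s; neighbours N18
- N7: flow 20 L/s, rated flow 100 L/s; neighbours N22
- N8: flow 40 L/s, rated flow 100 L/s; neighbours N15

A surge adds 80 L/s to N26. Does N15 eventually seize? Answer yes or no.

Round 1 — N26 at 140 > 90. N26 seizes.
  N26 sheds 140 L/s to N15, N20: 70 each.
    N15: 40+70 = 110 > 90
    N20: 70+70 = 140 > 110
Round 2 — N15, N20 seize.
  N15 sheds 110 L/s to N18, N22, N8: 36 each (2 lost).
    N18: 20+36 = 56 ≤ 80
    N22: 50+36 = 86 ≤ 120
    N8: 40+36 = 76 ≤ 100
  N20 sheds 140 L/s to N18: 140 each.
    N18: 56+140 = 196 > 80
Round 3 — N18 seizes.
  N18 sheds 196 L/s to N5: 196 each.
    N5: 60+196 = 256 > 100
Round 4 — N5 seizes.
  N5 sheds 256 L/s: no online neighbours, lost.
No further seizures.

yes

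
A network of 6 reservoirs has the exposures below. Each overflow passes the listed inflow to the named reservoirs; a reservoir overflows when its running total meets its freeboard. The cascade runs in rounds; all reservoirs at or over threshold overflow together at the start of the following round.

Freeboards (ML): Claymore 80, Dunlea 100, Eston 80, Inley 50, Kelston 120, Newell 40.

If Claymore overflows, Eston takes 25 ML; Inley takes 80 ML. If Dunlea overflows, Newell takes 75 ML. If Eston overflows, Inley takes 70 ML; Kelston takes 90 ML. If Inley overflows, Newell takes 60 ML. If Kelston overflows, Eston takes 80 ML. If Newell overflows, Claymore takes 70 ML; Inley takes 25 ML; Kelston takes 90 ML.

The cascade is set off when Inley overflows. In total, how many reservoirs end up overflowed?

2

Round 1 — Inley overflows (initial).
  Newell: +60 → 60 ≥ 40
Round 2 — Newell overflows.
  Claymore: +70 → 70 < 80
  Kelston: +90 → 90 < 120
No further overflows.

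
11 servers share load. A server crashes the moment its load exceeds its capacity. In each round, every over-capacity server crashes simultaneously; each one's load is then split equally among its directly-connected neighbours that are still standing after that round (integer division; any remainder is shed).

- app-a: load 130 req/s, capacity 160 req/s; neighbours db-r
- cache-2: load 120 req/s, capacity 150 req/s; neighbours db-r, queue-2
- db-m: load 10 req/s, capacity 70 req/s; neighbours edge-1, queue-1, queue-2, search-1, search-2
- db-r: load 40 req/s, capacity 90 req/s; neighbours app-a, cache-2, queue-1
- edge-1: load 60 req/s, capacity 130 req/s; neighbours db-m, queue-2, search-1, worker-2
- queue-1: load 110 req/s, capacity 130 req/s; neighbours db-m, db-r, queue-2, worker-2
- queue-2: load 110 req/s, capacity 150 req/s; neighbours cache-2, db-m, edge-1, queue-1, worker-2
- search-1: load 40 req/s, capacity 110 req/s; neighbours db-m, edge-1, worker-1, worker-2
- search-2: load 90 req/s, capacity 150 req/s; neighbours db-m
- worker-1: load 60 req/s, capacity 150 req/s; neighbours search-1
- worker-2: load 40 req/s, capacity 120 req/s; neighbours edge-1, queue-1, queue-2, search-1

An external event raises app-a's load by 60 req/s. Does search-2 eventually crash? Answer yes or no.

no

Round 1 — app-a at 190 > 160. app-a crashes.
  app-a sheds 190 req/s to db-r: 190 each.
    db-r: 40+190 = 230 > 90
Round 2 — db-r crashes.
  db-r sheds 230 req/s to cache-2, queue-1: 115 each.
    cache-2: 120+115 = 235 > 150
    queue-1: 110+115 = 225 > 130
Round 3 — cache-2, queue-1 crash.
  cache-2 sheds 235 req/s to queue-2: 235 each.
    queue-2: 110+235 = 345 > 150
  queue-1 sheds 225 req/s to db-m, queue-2, worker-2: 75 each.
    db-m: 10+75 = 85 > 70
    queue-2: 345+75 = 420 > 150
    worker-2: 40+75 = 115 ≤ 120
Round 4 — db-m, queue-2 crash.
  db-m sheds 85 req/s to edge-1, search-1, search-2: 28 each (1 lost).
    edge-1: 60+28 = 88 ≤ 130
    search-1: 40+28 = 68 ≤ 110
    search-2: 90+28 = 118 ≤ 150
  queue-2 sheds 420 req/s to edge-1, worker-2: 210 each.
    edge-1: 88+210 = 298 > 130
    worker-2: 115+210 = 325 > 120
Round 5 — edge-1, worker-2 crash.
  edge-1 sheds 298 req/s to search-1: 298 each.
    search-1: 68+298 = 366 > 110
  worker-2 sheds 325 req/s to search-1: 325 each.
    search-1: 366+325 = 691 > 110
Round 6 — search-1 crashes.
  search-1 sheds 691 req/s to worker-1: 691 each.
    worker-1: 60+691 = 751 > 150
Round 7 — worker-1 crashes.
  worker-1 sheds 751 req/s: no online neighbours, lost.
No further crashes.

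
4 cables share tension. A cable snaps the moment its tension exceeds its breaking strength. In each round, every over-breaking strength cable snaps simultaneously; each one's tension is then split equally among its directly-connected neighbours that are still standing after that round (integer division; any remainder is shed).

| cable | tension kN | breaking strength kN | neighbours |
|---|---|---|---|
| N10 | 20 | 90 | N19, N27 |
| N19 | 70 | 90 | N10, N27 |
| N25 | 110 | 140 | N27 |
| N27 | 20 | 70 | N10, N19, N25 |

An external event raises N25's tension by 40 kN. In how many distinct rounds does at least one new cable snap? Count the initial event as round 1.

Round 1 — N25 at 150 > 140. N25 snaps.
  N25 sheds 150 kN to N27: 150 each.
    N27: 20+150 = 170 > 70
Round 2 — N27 snaps.
  N27 sheds 170 kN to N10, N19: 85 each.
    N10: 20+85 = 105 > 90
    N19: 70+85 = 155 > 90
Round 3 — N10, N19 snap.
  N10 sheds 105 kN: no online neighbours, lost.
  N19 sheds 155 kN: no online neighbours, lost.
No further breaks.

3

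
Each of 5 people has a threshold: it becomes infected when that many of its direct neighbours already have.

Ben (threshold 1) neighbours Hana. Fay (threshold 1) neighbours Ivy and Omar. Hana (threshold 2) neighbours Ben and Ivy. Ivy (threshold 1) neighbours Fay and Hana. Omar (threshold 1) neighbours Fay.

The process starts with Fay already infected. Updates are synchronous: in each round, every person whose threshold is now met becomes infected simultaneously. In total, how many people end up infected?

3

Round 1 — Fay becomes infected (initial).
Round 2 — checking thresholds:
  Ivy: 1 of 2 neighbours ≥ 1, becomes infected.
  Omar: 1 of 1 neighbours ≥ 1, becomes infected.
Round 3 — no new infections; cascade stops.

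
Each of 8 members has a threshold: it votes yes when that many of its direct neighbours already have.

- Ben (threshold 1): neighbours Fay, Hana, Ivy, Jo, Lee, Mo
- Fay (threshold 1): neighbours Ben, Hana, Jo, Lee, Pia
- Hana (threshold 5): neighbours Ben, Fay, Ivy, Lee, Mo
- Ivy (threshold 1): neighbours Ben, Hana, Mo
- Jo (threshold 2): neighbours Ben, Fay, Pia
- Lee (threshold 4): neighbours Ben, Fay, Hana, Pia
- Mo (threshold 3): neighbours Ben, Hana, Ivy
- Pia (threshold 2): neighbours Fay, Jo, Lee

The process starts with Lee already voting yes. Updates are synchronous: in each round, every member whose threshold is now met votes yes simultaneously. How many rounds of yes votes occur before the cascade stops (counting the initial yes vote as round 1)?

Round 1 — Lee votes yes (initial).
Round 2 — checking thresholds:
  Ben: 1 of 6 neighbours ≥ 1, votes yes.
  Fay: 1 of 5 neighbours ≥ 1, votes yes.
  Hana: 1 of 5 neighbours < 5, below threshold.
  Pia: 1 of 3 neighbours < 2, below threshold.
Round 3 — checking thresholds:
  Hana: 3 of 5 neighbours < 5, below threshold.
  Ivy: 1 of 3 neighbours ≥ 1, votes yes.
  Jo: 2 of 3 neighbours ≥ 2, votes yes.
  Mo: 1 of 3 neighbours < 3, below threshold.
  Pia: 2 of 3 neighbours ≥ 2, votes yes.
Round 4 — no new yes votes; cascade stops.

3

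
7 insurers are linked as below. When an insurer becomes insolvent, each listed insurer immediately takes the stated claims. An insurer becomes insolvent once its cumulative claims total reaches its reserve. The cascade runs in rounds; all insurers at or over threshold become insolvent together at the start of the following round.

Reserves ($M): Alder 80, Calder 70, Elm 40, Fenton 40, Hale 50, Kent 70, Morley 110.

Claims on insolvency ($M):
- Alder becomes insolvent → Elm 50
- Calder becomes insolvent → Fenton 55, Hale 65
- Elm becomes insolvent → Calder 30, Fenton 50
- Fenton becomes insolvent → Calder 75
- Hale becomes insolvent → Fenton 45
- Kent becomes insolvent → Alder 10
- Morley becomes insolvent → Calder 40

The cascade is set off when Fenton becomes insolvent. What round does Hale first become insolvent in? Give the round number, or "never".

3

Round 1 — Fenton becomes insolvent (initial).
  Calder: +75 → 75 ≥ 70
Round 2 — Calder becomes insolvent.
  Hale: +65 → 65 ≥ 50
Round 3 — Hale becomes insolvent.
No further insolvencies.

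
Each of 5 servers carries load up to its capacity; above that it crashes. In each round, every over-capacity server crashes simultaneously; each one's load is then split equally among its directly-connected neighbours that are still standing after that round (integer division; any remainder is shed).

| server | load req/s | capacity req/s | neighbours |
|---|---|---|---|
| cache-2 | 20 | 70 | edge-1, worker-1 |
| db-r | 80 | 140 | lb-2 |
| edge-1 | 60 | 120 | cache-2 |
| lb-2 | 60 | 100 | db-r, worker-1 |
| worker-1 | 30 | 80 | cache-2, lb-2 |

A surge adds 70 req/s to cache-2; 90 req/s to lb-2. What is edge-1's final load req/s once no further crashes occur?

Round 1 — cache-2 at 90 > 70; lb-2 at 150 > 100. cache-2, lb-2 crash.
  cache-2 sheds 90 req/s to edge-1, worker-1: 45 each.
    edge-1: 60+45 = 105 ≤ 120
    worker-1: 30+45 = 75 ≤ 80
  lb-2 sheds 150 req/s to db-r, worker-1: 75 each.
    db-r: 80+75 = 155 > 140
    worker-1: 75+75 = 150 > 80
Round 2 — db-r, worker-1 crash.
  db-r sheds 155 req/s: no online neighbours, lost.
  worker-1 sheds 150 req/s: no online neighbours, lost.
No further crashes.

105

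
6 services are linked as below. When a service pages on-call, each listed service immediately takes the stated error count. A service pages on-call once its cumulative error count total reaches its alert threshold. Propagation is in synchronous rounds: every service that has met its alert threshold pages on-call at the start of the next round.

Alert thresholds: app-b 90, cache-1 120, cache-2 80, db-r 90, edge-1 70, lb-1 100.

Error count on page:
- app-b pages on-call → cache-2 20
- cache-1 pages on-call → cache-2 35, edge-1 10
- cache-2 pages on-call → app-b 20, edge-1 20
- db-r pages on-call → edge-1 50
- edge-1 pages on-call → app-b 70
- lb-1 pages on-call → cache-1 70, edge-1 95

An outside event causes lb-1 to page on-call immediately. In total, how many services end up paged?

2

Round 1 — lb-1 pages on-call (initial).
  cache-1: +70 → 70 < 120
  edge-1: +95 → 95 ≥ 70
Round 2 — edge-1 pages on-call.
  app-b: +70 → 70 < 90
No further pages.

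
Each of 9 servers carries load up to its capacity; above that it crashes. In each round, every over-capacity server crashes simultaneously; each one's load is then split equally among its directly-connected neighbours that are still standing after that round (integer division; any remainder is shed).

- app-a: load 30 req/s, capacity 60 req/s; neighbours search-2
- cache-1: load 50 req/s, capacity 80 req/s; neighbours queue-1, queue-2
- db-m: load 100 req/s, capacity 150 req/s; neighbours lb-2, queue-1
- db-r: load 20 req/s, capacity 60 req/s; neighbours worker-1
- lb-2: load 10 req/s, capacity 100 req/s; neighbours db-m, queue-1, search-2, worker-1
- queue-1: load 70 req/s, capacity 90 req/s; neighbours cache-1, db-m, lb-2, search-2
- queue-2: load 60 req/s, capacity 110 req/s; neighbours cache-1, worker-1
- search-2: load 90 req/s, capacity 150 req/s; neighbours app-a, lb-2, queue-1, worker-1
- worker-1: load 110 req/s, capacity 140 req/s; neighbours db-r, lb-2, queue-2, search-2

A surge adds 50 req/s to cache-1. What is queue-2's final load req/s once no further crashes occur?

Round 1 — cache-1 at 100 > 80. cache-1 crashes.
  cache-1 sheds 100 req/s to queue-1, queue-2: 50 each.
    queue-1: 70+50 = 120 > 90
    queue-2: 60+50 = 110 ≤ 110
Round 2 — queue-1 crashes.
  queue-1 sheds 120 req/s to db-m, lb-2, search-2: 40 each.
    db-m: 100+40 = 140 ≤ 150
    lb-2: 10+40 = 50 ≤ 100
    search-2: 90+40 = 130 ≤ 150
No further crashes.

110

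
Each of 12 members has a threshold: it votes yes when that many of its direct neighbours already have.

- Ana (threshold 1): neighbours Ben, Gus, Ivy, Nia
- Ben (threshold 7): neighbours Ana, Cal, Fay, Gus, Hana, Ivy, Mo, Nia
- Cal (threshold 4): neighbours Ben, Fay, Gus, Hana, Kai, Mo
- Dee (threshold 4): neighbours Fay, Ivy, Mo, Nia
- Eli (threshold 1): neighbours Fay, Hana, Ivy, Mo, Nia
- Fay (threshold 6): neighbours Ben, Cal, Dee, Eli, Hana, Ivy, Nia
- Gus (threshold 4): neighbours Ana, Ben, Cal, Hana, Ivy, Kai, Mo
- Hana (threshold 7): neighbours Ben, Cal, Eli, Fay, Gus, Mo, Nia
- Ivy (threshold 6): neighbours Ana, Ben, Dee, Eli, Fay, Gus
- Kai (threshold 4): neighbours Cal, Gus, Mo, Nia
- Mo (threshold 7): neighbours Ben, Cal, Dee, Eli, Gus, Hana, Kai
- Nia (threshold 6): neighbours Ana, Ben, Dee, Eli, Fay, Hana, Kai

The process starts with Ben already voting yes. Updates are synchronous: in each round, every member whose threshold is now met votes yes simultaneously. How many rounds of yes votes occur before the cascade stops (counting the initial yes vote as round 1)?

2

Round 1 — Ben votes yes (initial).
Round 2 — checking thresholds:
  Ana: 1 of 4 neighbours ≥ 1, votes yes.
  Cal: 1 of 6 neighbours < 4, holds.
  Fay: 1 of 7 neighbours < 6, holds.
  Gus: 1 of 7 neighbours < 4, holds.
  Hana: 1 of 7 neighbours < 7, holds.
  Ivy: 1 of 6 neighbours < 6, holds.
  Mo: 1 of 7 neighbours < 7, holds.
  Nia: 1 of 7 neighbours < 6, holds.
Round 3 — no new yes votes; cascade stops.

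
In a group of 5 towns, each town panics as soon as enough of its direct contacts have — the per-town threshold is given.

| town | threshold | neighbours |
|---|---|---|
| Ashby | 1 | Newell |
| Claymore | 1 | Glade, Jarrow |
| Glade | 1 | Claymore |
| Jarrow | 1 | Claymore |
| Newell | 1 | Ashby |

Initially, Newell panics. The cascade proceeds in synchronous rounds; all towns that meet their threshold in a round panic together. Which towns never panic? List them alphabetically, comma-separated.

Round 1 — Newell panics (initial).
Round 2 — checking thresholds:
  Ashby: 1 of 1 neighbours ≥ 1, panics.
Round 3 — no new panics; cascade stops.

Claymore, Glade, Jarrow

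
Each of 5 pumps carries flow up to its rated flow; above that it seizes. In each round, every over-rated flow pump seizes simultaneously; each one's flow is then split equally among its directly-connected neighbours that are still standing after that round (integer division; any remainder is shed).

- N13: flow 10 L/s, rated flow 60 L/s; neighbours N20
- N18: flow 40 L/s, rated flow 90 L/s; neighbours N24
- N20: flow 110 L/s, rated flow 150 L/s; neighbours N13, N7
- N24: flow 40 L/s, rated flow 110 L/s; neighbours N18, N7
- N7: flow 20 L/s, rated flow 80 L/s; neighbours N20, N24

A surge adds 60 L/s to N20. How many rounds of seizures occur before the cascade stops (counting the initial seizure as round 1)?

4

Round 1 — N20 at 170 > 150. N20 seizes.
  N20 sheds 170 L/s to N13, N7: 85 each.
    N13: 10+85 = 95 > 60
    N7: 20+85 = 105 > 80
Round 2 — N13, N7 seize.
  N13 sheds 95 L/s: no online neighbours, lost.
  N7 sheds 105 L/s to N24: 105 each.
    N24: 40+105 = 145 > 110
Round 3 — N24 seizes.
  N24 sheds 145 L/s to N18: 145 each.
    N18: 40+145 = 185 > 90
Round 4 — N18 seizes.
  N18 sheds 185 L/s: no online neighbours, lost.
No further seizures.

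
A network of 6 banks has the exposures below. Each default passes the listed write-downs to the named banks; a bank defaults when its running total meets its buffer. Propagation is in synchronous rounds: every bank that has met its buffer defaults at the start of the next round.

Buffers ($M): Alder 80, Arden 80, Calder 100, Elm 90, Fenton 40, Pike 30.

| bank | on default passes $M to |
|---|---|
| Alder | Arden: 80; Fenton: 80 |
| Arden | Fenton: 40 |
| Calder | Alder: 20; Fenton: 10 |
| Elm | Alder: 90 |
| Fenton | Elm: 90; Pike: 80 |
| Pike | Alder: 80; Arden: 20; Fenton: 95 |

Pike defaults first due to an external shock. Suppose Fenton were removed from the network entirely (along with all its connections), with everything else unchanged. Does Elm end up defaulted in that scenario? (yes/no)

no

With Fenton removed:
Round 1 — Pike defaults (initial).
  Alder: +80 → 80 ≥ 80
  Arden: +20 → 20 < 80
Round 2 — Alder defaults.
  Arden: +80 → 100 ≥ 80
Round 3 — Arden defaults.
No further defaults.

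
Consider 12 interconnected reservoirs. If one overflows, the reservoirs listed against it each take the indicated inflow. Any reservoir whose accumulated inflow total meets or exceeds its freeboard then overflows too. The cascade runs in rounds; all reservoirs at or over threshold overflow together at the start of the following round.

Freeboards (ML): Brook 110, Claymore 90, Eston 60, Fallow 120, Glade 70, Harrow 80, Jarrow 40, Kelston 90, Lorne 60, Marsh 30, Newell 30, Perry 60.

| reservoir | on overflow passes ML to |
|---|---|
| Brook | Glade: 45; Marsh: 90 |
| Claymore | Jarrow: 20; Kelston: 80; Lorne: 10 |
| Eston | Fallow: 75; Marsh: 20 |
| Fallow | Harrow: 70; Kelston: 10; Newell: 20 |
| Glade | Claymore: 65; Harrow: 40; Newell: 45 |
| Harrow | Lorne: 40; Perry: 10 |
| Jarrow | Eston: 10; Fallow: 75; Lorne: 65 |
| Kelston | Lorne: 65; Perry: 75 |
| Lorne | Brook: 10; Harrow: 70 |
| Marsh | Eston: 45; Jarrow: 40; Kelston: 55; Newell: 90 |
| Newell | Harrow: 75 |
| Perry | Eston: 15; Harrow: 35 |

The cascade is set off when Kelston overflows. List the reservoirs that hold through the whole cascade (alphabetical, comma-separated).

Round 1 — Kelston overflows (initial).
  Lorne: +65 → 65 ≥ 60
  Perry: +75 → 75 ≥ 60
Round 2 — Lorne, Perry overflow.
  Brook: +10 → 10 < 110
  Eston: +15 → 15 < 60
  Harrow: +70+35 → 105 ≥ 80
Round 3 — Harrow overflows.
No further overflows.

Brook, Claymore, Eston, Fallow, Glade, Jarrow, Marsh, Newell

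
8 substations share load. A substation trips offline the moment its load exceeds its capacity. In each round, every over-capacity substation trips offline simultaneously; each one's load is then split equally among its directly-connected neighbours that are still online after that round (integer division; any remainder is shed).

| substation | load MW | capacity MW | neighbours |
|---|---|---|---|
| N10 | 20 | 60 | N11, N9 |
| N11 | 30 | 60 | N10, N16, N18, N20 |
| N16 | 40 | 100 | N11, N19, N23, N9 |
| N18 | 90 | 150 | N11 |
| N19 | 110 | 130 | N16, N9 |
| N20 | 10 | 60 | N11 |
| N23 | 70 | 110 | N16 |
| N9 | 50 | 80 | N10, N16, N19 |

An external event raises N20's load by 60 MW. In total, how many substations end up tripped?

2

Round 1 — N20 at 70 > 60. N20 trips offline.
  N20 sheds 70 MW to N11: 70 each.
    N11: 30+70 = 100 > 60
Round 2 — N11 trips offline.
  N11 sheds 100 MW to N10, N16, N18: 33 each (1 lost).
    N10: 20+33 = 53 ≤ 60
    N16: 40+33 = 73 ≤ 100
    N18: 90+33 = 123 ≤ 150
No further trips.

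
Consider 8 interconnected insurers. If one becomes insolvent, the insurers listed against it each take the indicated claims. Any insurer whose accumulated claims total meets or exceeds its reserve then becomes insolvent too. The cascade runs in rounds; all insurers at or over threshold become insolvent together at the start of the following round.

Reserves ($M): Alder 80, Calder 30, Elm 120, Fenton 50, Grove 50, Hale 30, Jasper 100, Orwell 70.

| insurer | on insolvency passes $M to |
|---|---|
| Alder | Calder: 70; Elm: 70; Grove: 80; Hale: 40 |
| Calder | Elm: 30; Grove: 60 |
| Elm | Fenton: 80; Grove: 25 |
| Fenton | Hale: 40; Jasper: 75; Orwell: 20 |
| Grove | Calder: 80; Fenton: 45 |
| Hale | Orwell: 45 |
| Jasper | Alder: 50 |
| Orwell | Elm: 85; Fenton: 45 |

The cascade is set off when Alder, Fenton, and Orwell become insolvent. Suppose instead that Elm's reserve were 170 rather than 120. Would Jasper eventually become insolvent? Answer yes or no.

no

With Elm's reserve at 170:
Round 1 — Alder, Fenton, Orwell become insolvent (initial).
  Calder: +70 → 70 ≥ 30
  Elm: +70+85 → 155 < 170
  Grove: +80 → 80 ≥ 50
  Hale: +40+40 → 80 ≥ 30
  Jasper: +75 → 75 < 100
Round 2 — Calder, Grove, Hale become insolvent.
  Elm: +30 → 185 ≥ 170
Round 3 — Elm becomes insolvent.
No further insolvencies.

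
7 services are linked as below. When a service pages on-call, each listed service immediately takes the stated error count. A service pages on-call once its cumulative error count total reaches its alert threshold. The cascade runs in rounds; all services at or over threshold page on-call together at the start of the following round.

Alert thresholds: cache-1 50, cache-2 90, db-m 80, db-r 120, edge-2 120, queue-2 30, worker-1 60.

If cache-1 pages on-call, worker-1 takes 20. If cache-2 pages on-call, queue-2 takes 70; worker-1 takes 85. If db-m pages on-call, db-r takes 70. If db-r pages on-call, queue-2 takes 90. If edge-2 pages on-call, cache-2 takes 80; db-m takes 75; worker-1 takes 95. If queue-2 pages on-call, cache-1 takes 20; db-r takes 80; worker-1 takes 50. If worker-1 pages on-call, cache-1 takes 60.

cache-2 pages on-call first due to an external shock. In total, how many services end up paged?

Round 1 — cache-2 pages on-call (initial).
  queue-2: +70 → 70 ≥ 30
  worker-1: +85 → 85 ≥ 60
Round 2 — queue-2, worker-1 page on-call.
  cache-1: +20+60 → 80 ≥ 50
  db-r: +80 → 80 < 120
Round 3 — cache-1 pages on-call.
No further pages.

4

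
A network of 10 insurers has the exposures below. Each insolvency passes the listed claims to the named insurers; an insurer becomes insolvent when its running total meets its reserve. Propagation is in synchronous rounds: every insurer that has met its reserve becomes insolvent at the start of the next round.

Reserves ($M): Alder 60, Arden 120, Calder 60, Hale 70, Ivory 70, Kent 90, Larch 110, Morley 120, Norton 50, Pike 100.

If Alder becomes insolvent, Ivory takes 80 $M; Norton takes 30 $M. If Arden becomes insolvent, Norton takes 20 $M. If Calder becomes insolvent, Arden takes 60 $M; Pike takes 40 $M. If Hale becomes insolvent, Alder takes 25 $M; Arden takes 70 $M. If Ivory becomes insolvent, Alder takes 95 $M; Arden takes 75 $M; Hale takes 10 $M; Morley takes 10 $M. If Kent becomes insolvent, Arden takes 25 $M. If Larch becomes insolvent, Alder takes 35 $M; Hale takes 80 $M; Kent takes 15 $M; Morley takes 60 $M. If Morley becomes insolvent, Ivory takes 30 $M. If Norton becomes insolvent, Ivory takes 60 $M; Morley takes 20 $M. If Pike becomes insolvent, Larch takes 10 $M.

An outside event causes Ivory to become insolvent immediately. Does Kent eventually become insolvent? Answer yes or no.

Round 1 — Ivory becomes insolvent (initial).
  Alder: +95 → 95 ≥ 60
  Arden: +75 → 75 < 120
  Hale: +10 → 10 < 70
  Morley: +10 → 10 < 120
Round 2 — Alder becomes insolvent.
  Norton: +30 → 30 < 50
No further insolvencies.

no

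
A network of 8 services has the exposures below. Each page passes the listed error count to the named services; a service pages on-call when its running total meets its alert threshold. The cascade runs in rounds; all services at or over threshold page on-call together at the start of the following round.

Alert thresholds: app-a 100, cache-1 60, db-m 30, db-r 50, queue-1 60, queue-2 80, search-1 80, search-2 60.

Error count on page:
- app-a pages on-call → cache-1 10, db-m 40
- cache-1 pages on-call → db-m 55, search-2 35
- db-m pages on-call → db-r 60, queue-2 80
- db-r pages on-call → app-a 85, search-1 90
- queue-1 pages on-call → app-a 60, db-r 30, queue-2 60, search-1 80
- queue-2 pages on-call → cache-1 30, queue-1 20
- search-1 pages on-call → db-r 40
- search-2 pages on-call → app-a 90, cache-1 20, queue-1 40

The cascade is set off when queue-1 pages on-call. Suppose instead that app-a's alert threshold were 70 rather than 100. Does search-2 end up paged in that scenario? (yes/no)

no

With app-a's alert threshold at 70:
Round 1 — queue-1 pages on-call (initial).
  app-a: +60 → 60 < 70
  db-r: +30 → 30 < 50
  queue-2: +60 → 60 < 80
  search-1: +80 → 80 ≥ 80
Round 2 — search-1 pages on-call.
  db-r: +40 → 70 ≥ 50
Round 3 — db-r pages on-call.
  app-a: +85 → 145 ≥ 70
Round 4 — app-a pages on-call.
  cache-1: +10 → 10 < 60
  db-m: +40 → 40 ≥ 30
Round 5 — db-m pages on-call.
  queue-2: +80 → 140 ≥ 80
Round 6 — queue-2 pages on-call.
  cache-1: +30 → 40 < 60
No further pages.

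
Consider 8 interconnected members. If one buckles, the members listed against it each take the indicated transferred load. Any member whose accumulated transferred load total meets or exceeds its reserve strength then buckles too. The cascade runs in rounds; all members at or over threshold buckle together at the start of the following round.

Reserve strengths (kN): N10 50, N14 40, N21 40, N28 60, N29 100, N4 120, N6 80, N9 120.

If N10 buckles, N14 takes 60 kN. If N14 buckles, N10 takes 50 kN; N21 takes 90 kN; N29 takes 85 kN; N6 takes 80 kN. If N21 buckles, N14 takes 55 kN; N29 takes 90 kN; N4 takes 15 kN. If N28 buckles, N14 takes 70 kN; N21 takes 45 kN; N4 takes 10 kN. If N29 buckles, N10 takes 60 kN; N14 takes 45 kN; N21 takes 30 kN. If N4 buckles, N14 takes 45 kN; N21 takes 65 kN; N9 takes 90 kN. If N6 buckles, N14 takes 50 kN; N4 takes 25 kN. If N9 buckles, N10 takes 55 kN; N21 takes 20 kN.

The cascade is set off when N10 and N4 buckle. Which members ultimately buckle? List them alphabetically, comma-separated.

N10, N14, N21, N29, N4, N6

Round 1 — N10, N4 buckle (initial).
  N14: +60+45 → 105 ≥ 40
  N21: +65 → 65 ≥ 40
  N9: +90 → 90 < 120
Round 2 — N14, N21 buckle.
  N29: +85+90 → 175 ≥ 100
  N6: +80 → 80 ≥ 80
Round 3 — N29, N6 buckle.
No further bucklings.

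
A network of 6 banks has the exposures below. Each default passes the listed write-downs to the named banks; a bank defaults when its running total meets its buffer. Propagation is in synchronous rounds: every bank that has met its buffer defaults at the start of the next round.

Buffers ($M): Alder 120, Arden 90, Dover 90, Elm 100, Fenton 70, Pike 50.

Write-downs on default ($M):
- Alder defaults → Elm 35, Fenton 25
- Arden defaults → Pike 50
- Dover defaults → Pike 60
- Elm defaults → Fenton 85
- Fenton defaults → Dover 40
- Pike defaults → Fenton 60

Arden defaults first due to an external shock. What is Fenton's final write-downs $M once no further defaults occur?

60

Round 1 — Arden defaults (initial).
  Pike: +50 → 50 ≥ 50
Round 2 — Pike defaults.
  Fenton: +60 → 60 < 70
No further defaults.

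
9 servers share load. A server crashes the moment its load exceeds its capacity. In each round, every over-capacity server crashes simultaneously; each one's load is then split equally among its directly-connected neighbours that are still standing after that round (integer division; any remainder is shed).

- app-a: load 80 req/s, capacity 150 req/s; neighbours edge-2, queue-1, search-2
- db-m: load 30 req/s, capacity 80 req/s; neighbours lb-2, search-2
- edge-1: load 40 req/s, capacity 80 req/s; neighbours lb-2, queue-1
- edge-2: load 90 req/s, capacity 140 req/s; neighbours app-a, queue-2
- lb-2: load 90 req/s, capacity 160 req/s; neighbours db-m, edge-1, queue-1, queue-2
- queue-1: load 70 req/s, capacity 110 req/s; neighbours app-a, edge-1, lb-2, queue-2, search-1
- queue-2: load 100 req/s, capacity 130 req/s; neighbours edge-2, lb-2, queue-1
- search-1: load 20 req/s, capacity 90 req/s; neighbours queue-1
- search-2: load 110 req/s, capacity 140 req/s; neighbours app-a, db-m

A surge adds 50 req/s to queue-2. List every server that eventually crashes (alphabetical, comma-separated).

app-a, db-m, edge-1, edge-2, lb-2, queue-1, queue-2, search-2

Round 1 — queue-2 at 150 > 130. queue-2 crashes.
  queue-2 sheds 150 req/s to edge-2, lb-2, queue-1: 50 each.
    edge-2: 90+50 = 140 ≤ 140
    lb-2: 90+50 = 140 ≤ 160
    queue-1: 70+50 = 120 > 110
Round 2 — queue-1 crashes.
  queue-1 sheds 120 req/s to app-a, edge-1, lb-2, search-1: 30 each.
    app-a: 80+30 = 110 ≤ 150
    edge-1: 40+30 = 70 ≤ 80
    lb-2: 140+30 = 170 > 160
    search-1: 20+30 = 50 ≤ 90
Round 3 — lb-2 crashes.
  lb-2 sheds 170 req/s to db-m, edge-1: 85 each.
    db-m: 30+85 = 115 > 80
    edge-1: 70+85 = 155 > 80
Round 4 — db-m, edge-1 crash.
  db-m sheds 115 req/s to search-2: 115 each.
    search-2: 110+115 = 225 > 140
  edge-1 sheds 155 req/s: no online neighbours, lost.
Round 5 — search-2 crashes.
  search-2 sheds 225 req/s to app-a: 225 each.
    app-a: 110+225 = 335 > 150
Round 6 — app-a crashes.
  app-a sheds 335 req/s to edge-2: 335 each.
    edge-2: 140+335 = 475 > 140
Round 7 — edge-2 crashes.
  edge-2 sheds 475 req/s: no online neighbours, lost.
No further crashes.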